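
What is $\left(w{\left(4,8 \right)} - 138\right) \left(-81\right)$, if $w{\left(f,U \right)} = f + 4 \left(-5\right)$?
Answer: $12474$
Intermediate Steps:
$w{\left(f,U \right)} = -20 + f$ ($w{\left(f,U \right)} = f - 20 = -20 + f$)
$\left(w{\left(4,8 \right)} - 138\right) \left(-81\right) = \left(\left(-20 + 4\right) - 138\right) \left(-81\right) = \left(-16 - 138\right) \left(-81\right) = \left(-154\right) \left(-81\right) = 12474$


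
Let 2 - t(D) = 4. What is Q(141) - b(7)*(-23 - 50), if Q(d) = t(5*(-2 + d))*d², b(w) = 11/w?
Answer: -277531/7 ≈ -39647.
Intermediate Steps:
t(D) = -2 (t(D) = 2 - 1*4 = 2 - 4 = -2)
Q(d) = -2*d²
Q(141) - b(7)*(-23 - 50) = -2*141² - 11/7*(-23 - 50) = -2*19881 - 11*(⅐)*(-73) = -39762 - 11*(-73)/7 = -39762 - 1*(-803/7) = -39762 + 803/7 = -277531/7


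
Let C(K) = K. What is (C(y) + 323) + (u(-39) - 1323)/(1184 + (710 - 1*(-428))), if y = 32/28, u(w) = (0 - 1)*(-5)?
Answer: 2629696/8127 ≈ 323.58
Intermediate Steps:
u(w) = 5 (u(w) = -1*(-5) = 5)
y = 8/7 (y = 32*(1/28) = 8/7 ≈ 1.1429)
(C(y) + 323) + (u(-39) - 1323)/(1184 + (710 - 1*(-428))) = (8/7 + 323) + (5 - 1323)/(1184 + (710 - 1*(-428))) = 2269/7 - 1318/(1184 + (710 + 428)) = 2269/7 - 1318/(1184 + 1138) = 2269/7 - 1318/2322 = 2269/7 - 1318*1/2322 = 2269/7 - 659/1161 = 2629696/8127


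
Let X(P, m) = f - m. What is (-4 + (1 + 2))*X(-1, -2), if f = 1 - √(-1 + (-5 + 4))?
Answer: -3 + I*√2 ≈ -3.0 + 1.4142*I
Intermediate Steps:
f = 1 - I*√2 (f = 1 - √(-1 - 1) = 1 - √(-2) = 1 - I*√2 ≈ 1.0 - 1.4142*I)
X(P, m) = 1 - m - I*√2 (X(P, m) = (1 - I*√2) - m = 1 - m - I*√2)
(-4 + (1 + 2))*X(-1, -2) = (-4 + (1 + 2))*(1 - 1*(-2) - I*√2) = (-4 + 3)*(1 + 2 - I*√2) = -(3 - I*√2) = -3 + I*√2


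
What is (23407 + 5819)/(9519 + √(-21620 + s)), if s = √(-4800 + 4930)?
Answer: 29226/(9519 + I*√(21620 - √130)) ≈ 3.0695 - 0.047402*I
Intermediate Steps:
s = √130 ≈ 11.402
(23407 + 5819)/(9519 + √(-21620 + s)) = (23407 + 5819)/(9519 + √(-21620 + √130)) = 29226/(9519 + √(-21620 + √130))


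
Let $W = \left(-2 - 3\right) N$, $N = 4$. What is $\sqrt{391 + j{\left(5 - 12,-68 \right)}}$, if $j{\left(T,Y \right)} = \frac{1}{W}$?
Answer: $\frac{\sqrt{39095}}{10} \approx 19.772$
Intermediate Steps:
$W = -20$ ($W = \left(-2 - 3\right) 4 = \left(-5\right) 4 = -20$)
$j{\left(T,Y \right)} = - \frac{1}{20}$ ($j{\left(T,Y \right)} = \frac{1}{-20} = - \frac{1}{20}$)
$\sqrt{391 + j{\left(5 - 12,-68 \right)}} = \sqrt{391 - \frac{1}{20}} = \sqrt{\frac{7819}{20}} = \frac{\sqrt{39095}}{10}$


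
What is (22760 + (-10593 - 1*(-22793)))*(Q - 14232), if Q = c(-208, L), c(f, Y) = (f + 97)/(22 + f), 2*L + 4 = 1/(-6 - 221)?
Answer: -15423425560/31 ≈ -4.9753e+8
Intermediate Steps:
L = -909/454 (L = -2 + 1/(2*(-6 - 221)) = -2 + (½)/(-227) = -2 + (½)*(-1/227) = -2 - 1/454 = -909/454 ≈ -2.0022)
c(f, Y) = (97 + f)/(22 + f)
Q = 37/62 (Q = (97 - 208)/(22 - 208) = -111/(-186) = -1/186*(-111) = 37/62 ≈ 0.59677)
(22760 + (-10593 - 1*(-22793)))*(Q - 14232) = (22760 + (-10593 - 1*(-22793)))*(37/62 - 14232) = (22760 + (-10593 + 22793))*(-882347/62) = (22760 + 12200)*(-882347/62) = 34960*(-882347/62) = -15423425560/31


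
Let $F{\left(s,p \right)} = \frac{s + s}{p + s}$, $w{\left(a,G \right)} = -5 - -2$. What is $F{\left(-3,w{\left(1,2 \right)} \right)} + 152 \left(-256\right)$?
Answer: $-38911$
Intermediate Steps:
$w{\left(a,G \right)} = -3$ ($w{\left(a,G \right)} = -5 + 2 = -3$)
$F{\left(s,p \right)} = \frac{2 s}{p + s}$
$F{\left(-3,w{\left(1,2 \right)} \right)} + 152 \left(-256\right) = 2 \left(-3\right) \frac{1}{-3 - 3} + 152 \left(-256\right) = 2 \left(-3\right) \frac{1}{-6} - 38912 = 2 \left(-3\right) \left(- \frac{1}{6}\right) - 38912 = 1 - 38912 = -38911$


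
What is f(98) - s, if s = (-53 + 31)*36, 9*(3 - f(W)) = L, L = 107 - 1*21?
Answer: 7069/9 ≈ 785.44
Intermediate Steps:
L = 86 (L = 107 - 21 = 86)
f(W) = -59/9 (f(W) = 3 - ⅑*86 = 3 - 86/9 = -59/9)
s = -792 (s = -22*36 = -792)
f(98) - s = -59/9 - 1*(-792) = -59/9 + 792 = 7069/9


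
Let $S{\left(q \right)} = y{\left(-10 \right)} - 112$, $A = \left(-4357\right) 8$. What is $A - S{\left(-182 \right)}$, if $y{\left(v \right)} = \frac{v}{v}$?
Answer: $-34745$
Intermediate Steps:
$y{\left(v \right)} = 1$
$A = -34856$
$S{\left(q \right)} = -111$ ($S{\left(q \right)} = 1 - 112 = -111$)
$A - S{\left(-182 \right)} = -34856 - -111 = -34856 + 111 = -34745$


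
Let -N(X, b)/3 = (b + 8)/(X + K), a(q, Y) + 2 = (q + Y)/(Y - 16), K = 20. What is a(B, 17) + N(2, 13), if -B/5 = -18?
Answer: 2247/22 ≈ 102.14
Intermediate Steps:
B = 90 (B = -5*(-18) = 90)
a(q, Y) = -2 + (Y + q)/(-16 + Y) (a(q, Y) = -2 + (q + Y)/(Y - 16) = -2 + (Y + q)/(-16 + Y))
N(X, b) = -3*(8 + b)/(20 + X) (N(X, b) = -3*(b + 8)/(X + 20) = -3*(8 + b)/(20 + X))
a(B, 17) + N(2, 13) = (32 + 90 - 1*17)/(-16 + 17) + 3*(-8 - 1*13)/(20 + 2) = (32 + 90 - 17)/1 + 3*(-8 - 13)/22 = 1*105 + 3*(1/22)*(-21) = 105 - 63/22 = 2247/22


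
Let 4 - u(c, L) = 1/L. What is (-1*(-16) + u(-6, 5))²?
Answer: 9801/25 ≈ 392.04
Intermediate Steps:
u(c, L) = 4 - 1/L
(-1*(-16) + u(-6, 5))² = (-1*(-16) + (4 - 1/5))² = (16 + (4 - 1*⅕))² = (16 + (4 - ⅕))² = (16 + 19/5)² = (99/5)² = 9801/25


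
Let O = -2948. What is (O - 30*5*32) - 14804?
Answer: -22552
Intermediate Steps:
(O - 30*5*32) - 14804 = (-2948 - 30*5*32) - 14804 = (-2948 - 150*32) - 14804 = (-2948 - 4800) - 14804 = -7748 - 14804 = -22552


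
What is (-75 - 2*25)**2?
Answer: 15625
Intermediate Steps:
(-75 - 2*25)**2 = (-75 - 50)**2 = (-125)**2 = 15625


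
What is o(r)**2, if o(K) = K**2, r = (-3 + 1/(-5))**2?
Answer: 4294967296/390625 ≈ 10995.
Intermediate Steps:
r = 256/25 (r = (-3 + 1*(-1/5))**2 = (-3 - 1/5)**2 = (-16/5)**2 = 256/25 ≈ 10.240)
o(r)**2 = ((256/25)**2)**2 = (65536/625)**2 = 4294967296/390625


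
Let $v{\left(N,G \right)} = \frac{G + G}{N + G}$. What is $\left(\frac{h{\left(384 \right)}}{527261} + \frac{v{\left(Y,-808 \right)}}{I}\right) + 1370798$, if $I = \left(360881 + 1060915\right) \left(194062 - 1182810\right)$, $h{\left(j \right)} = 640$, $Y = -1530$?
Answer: $\frac{3030054651706371284102819}{2210431186085262366} \approx 1.3708 \cdot 10^{6}$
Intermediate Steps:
$I = -1405797951408$ ($I = 1421796 \left(-988748\right) = -1405797951408$)
$v{\left(N,G \right)} = \frac{2 G}{G + N}$
$\left(\frac{h{\left(384 \right)}}{527261} + \frac{v{\left(Y,-808 \right)}}{I}\right) + 1370798 = \left(\frac{640}{527261} + \frac{2 \left(-808\right) \frac{1}{-808 - 1530}}{-1405797951408}\right) + 1370798 = \left(640 \cdot \frac{1}{527261} + 2 \left(-808\right) \frac{1}{-2338} \left(- \frac{1}{1405797951408}\right)\right) + 1370798 = \left(\frac{640}{527261} + 2 \left(-808\right) \left(- \frac{1}{2338}\right) \left(- \frac{1}{1405797951408}\right)\right) + 1370798 = \left(\frac{640}{527261} + \frac{808}{1169} \left(- \frac{1}{1405797951408}\right)\right) + 1370798 = \left(\frac{640}{527261} - \frac{101}{205422225649494}\right) + 1370798 = \frac{2683065803314751}{2210431186085262366} + 1370798 = \frac{3030054651706371284102819}{2210431186085262366}$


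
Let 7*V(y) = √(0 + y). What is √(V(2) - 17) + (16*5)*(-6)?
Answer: -480 + I*√(833 - 7*√2)/7 ≈ -480.0 + 4.0985*I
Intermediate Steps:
V(y) = √y/7 (V(y) = √(0 + y)/7 = √y/7)
√(V(2) - 17) + (16*5)*(-6) = √(√2/7 - 17) + (16*5)*(-6) = √(-17 + √2/7) + 80*(-6) = √(-17 + √2/7) - 480 = -480 + √(-17 + √2/7)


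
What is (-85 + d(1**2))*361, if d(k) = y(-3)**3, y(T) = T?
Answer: -40432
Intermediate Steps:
d(k) = -27 (d(k) = (-3)**3 = -27)
(-85 + d(1**2))*361 = (-85 - 27)*361 = -112*361 = -40432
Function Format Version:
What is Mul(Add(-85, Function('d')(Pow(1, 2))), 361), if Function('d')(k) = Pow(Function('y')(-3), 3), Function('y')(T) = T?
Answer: -40432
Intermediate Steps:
Function('d')(k) = -27 (Function('d')(k) = Pow(-3, 3) = -27)
Mul(Add(-85, Function('d')(Pow(1, 2))), 361) = Mul(Add(-85, -27), 361) = Mul(-112, 361) = -40432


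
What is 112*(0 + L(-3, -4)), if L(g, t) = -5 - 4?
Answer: -1008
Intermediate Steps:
L(g, t) = -9
112*(0 + L(-3, -4)) = 112*(0 - 9) = 112*(-9) = -1008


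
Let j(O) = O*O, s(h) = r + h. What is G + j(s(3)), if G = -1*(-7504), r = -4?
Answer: 7505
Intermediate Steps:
s(h) = -4 + h
j(O) = O²
G = 7504
G + j(s(3)) = 7504 + (-4 + 3)² = 7504 + (-1)² = 7504 + 1 = 7505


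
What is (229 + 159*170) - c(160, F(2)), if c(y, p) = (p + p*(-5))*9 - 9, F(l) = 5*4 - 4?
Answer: 27844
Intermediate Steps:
F(l) = 16 (F(l) = 20 - 4 = 16)
c(y, p) = -9 - 36*p (c(y, p) = (p - 5*p)*9 - 9 = -4*p*9 - 9 = -36*p - 9 = -9 - 36*p)
(229 + 159*170) - c(160, F(2)) = (229 + 159*170) - (-9 - 36*16) = (229 + 27030) - (-9 - 576) = 27259 - 1*(-585) = 27259 + 585 = 27844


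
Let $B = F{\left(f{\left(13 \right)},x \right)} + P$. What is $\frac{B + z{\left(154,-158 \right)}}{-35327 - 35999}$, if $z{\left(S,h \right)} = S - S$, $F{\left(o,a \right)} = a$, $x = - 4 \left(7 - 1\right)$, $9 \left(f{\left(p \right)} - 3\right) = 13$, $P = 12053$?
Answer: $- \frac{12029}{71326} \approx -0.16865$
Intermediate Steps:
$f{\left(p \right)} = \frac{40}{9}$ ($f{\left(p \right)} = 3 + \frac{1}{9} \cdot 13 = 3 + \frac{13}{9} = \frac{40}{9}$)
$x = -24$ ($x = \left(-4\right) 6 = -24$)
$B = 12029$ ($B = -24 + 12053 = 12029$)
$z{\left(S,h \right)} = 0$
$\frac{B + z{\left(154,-158 \right)}}{-35327 - 35999} = \frac{12029 + 0}{-35327 - 35999} = \frac{12029}{-71326} = 12029 \left(- \frac{1}{71326}\right) = - \frac{12029}{71326}$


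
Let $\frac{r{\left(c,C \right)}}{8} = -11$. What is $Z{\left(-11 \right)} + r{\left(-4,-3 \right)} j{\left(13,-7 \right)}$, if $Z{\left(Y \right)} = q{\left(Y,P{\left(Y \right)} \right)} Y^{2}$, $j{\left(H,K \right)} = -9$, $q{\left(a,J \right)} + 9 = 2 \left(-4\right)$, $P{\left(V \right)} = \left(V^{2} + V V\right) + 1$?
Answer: $-1265$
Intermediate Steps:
$P{\left(V \right)} = 1 + 2 V^{2}$ ($P{\left(V \right)} = \left(V^{2} + V^{2}\right) + 1 = 2 V^{2} + 1 = 1 + 2 V^{2}$)
$r{\left(c,C \right)} = -88$ ($r{\left(c,C \right)} = 8 \left(-11\right) = -88$)
$q{\left(a,J \right)} = -17$ ($q{\left(a,J \right)} = -9 + 2 \left(-4\right) = -9 - 8 = -17$)
$Z{\left(Y \right)} = - 17 Y^{2}$
$Z{\left(-11 \right)} + r{\left(-4,-3 \right)} j{\left(13,-7 \right)} = - 17 \left(-11\right)^{2} - -792 = \left(-17\right) 121 + 792 = -2057 + 792 = -1265$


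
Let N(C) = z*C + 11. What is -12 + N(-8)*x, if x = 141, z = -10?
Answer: 12819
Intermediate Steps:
N(C) = 11 - 10*C (N(C) = -10*C + 11 = 11 - 10*C)
-12 + N(-8)*x = -12 + (11 - 10*(-8))*141 = -12 + (11 + 80)*141 = -12 + 91*141 = -12 + 12831 = 12819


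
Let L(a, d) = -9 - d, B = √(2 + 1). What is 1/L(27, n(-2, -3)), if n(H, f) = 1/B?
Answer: -27/242 + √3/242 ≈ -0.10441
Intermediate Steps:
B = √3 ≈ 1.7320
n(H, f) = √3/3 (n(H, f) = 1/(√3) = √3/3)
1/L(27, n(-2, -3)) = 1/(-9 - √3/3)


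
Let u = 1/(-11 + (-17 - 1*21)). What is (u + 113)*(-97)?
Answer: -536992/49 ≈ -10959.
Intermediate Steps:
u = -1/49 (u = 1/(-11 + (-17 - 21)) = 1/(-11 - 38) = 1/(-49) = -1/49 ≈ -0.020408)
(u + 113)*(-97) = (-1/49 + 113)*(-97) = (5536/49)*(-97) = -536992/49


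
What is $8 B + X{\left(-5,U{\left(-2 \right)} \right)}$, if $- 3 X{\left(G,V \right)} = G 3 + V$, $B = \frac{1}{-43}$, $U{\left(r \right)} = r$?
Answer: $\frac{707}{129} \approx 5.4806$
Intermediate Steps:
$B = - \frac{1}{43} \approx -0.023256$
$X{\left(G,V \right)} = - G - \frac{V}{3}$ ($X{\left(G,V \right)} = - \frac{G 3 + V}{3} = - \frac{3 G + V}{3} = - \frac{V + 3 G}{3} = - G - \frac{V}{3}$)
$8 B + X{\left(-5,U{\left(-2 \right)} \right)} = 8 \left(- \frac{1}{43}\right) - - \frac{17}{3} = - \frac{8}{43} + \left(5 + \frac{2}{3}\right) = - \frac{8}{43} + \frac{17}{3} = \frac{707}{129}$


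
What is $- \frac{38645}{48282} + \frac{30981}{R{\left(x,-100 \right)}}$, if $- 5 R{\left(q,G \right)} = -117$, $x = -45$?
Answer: $\frac{63885485}{48282} \approx 1323.2$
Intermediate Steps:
$R{\left(q,G \right)} = \frac{117}{5}$ ($R{\left(q,G \right)} = \left(- \frac{1}{5}\right) \left(-117\right) = \frac{117}{5}$)
$- \frac{38645}{48282} + \frac{30981}{R{\left(x,-100 \right)}} = - \frac{38645}{48282} + \frac{30981}{\frac{117}{5}} = \left(-38645\right) \frac{1}{48282} + 30981 \cdot \frac{5}{117} = - \frac{38645}{48282} + \frac{51635}{39} = \frac{63885485}{48282}$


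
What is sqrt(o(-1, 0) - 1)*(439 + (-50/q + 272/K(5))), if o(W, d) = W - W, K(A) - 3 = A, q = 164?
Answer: 38761*I/82 ≈ 472.7*I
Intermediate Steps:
K(A) = 3 + A
o(W, d) = 0
sqrt(o(-1, 0) - 1)*(439 + (-50/q + 272/K(5))) = sqrt(0 - 1)*(439 + (-50/164 + 272/(3 + 5))) = sqrt(-1)*(439 + (-50*1/164 + 272/8)) = I*(439 + (-25/82 + 272*(1/8))) = I*(439 + (-25/82 + 34)) = I*(439 + 2763/82) = I*(38761/82) = 38761*I/82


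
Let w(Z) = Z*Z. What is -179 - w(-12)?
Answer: -323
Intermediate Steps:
w(Z) = Z²
-179 - w(-12) = -179 - 1*(-12)² = -179 - 1*144 = -179 - 144 = -323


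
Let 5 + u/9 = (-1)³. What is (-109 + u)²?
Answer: 26569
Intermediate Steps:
u = -54 (u = -45 + 9*(-1)³ = -45 + 9*(-1) = -45 - 9 = -54)
(-109 + u)² = (-109 - 54)² = (-163)² = 26569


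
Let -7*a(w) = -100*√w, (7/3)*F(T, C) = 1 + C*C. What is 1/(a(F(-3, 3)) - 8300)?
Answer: -28469/236289700 - 7*√210/236289700 ≈ -0.00012091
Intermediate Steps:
F(T, C) = 3/7 + 3*C²/7 (F(T, C) = 3*(1 + C*C)/7 = 3*(1 + C²)/7 = 3/7 + 3*C²/7)
a(w) = 100*√w/7 (a(w) = -(-100)*√w/7 = 100*√w/7)
1/(a(F(-3, 3)) - 8300) = 1/(100*√(3/7 + (3/7)*3²)/7 - 8300) = 1/(100*√(3/7 + (3/7)*9)/7 - 8300) = 1/(100*√(3/7 + 27/7)/7 - 8300) = 1/(100*√(30/7)/7 - 8300) = 1/(100*(√210/7)/7 - 8300) = 1/(100*√210/49 - 8300) = 1/(-8300 + 100*√210/49)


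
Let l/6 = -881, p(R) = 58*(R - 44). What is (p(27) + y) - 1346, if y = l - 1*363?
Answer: -7981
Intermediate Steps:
p(R) = -2552 + 58*R (p(R) = 58*(-44 + R) = -2552 + 58*R)
l = -5286 (l = 6*(-881) = -5286)
y = -5649 (y = -5286 - 1*363 = -5286 - 363 = -5649)
(p(27) + y) - 1346 = ((-2552 + 58*27) - 5649) - 1346 = ((-2552 + 1566) - 5649) - 1346 = (-986 - 5649) - 1346 = -6635 - 1346 = -7981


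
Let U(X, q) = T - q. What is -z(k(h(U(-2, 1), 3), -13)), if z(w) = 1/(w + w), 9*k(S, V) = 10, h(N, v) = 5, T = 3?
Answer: -9/20 ≈ -0.45000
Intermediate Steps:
U(X, q) = 3 - q
k(S, V) = 10/9 (k(S, V) = (⅑)*10 = 10/9)
z(w) = 1/(2*w)
-z(k(h(U(-2, 1), 3), -13)) = -1/(2*10/9) = -9/(2*10) = -1*9/20 = -9/20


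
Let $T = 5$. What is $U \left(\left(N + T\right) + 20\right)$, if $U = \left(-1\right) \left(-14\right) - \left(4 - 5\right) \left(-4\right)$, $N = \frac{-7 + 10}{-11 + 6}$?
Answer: $244$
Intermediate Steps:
$N = - \frac{3}{5}$ ($N = \frac{3}{-5} = 3 \left(- \frac{1}{5}\right) = - \frac{3}{5} \approx -0.6$)
$U = 10$ ($U = 14 - \left(-1\right) \left(-4\right) = 14 - 4 = 10$)
$U \left(\left(N + T\right) + 20\right) = 10 \left(\left(- \frac{3}{5} + 5\right) + 20\right) = 10 \left(\frac{22}{5} + 20\right) = 10 \cdot \frac{122}{5} = 244$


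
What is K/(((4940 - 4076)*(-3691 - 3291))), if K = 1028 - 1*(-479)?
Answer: -1507/6032448 ≈ -0.00024982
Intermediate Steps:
K = 1507 (K = 1028 + 479 = 1507)
K/(((4940 - 4076)*(-3691 - 3291))) = 1507/(((4940 - 4076)*(-3691 - 3291))) = 1507/((864*(-6982))) = 1507/(-6032448) = 1507*(-1/6032448) = -1507/6032448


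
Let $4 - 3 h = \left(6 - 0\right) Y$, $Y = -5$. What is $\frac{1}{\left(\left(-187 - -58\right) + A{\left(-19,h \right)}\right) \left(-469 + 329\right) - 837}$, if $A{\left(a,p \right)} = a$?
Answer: $\frac{1}{19883} \approx 5.0294 \cdot 10^{-5}$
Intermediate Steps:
$h = \frac{34}{3}$ ($h = \frac{4}{3} - \frac{\left(6 - 0\right) \left(-5\right)}{3} = \frac{4}{3} - \frac{\left(6 + 0\right) \left(-5\right)}{3} = \frac{4}{3} - \frac{6 \left(-5\right)}{3} = \frac{4}{3} - -10 = \frac{4}{3} + 10 = \frac{34}{3} \approx 11.333$)
$\frac{1}{\left(\left(-187 - -58\right) + A{\left(-19,h \right)}\right) \left(-469 + 329\right) - 837} = \frac{1}{\left(\left(-187 - -58\right) - 19\right) \left(-469 + 329\right) - 837} = \frac{1}{\left(\left(-187 + 58\right) - 19\right) \left(-140\right) - 837} = \frac{1}{\left(-129 - 19\right) \left(-140\right) - 837} = \frac{1}{\left(-148\right) \left(-140\right) - 837} = \frac{1}{20720 - 837} = \frac{1}{19883}$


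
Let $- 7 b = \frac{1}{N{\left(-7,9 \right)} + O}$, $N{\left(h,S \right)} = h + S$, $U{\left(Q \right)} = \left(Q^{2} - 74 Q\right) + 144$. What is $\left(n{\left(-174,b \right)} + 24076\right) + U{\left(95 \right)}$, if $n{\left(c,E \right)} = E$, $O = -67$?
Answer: $\frac{11927826}{455} \approx 26215.0$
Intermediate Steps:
$U{\left(Q \right)} = 144 + Q^{2} - 74 Q$
$N{\left(h,S \right)} = S + h$
$b = \frac{1}{455}$ ($b = - \frac{1}{7 \left(\left(9 - 7\right) - 67\right)} = - \frac{1}{7 \left(2 - 67\right)} = - \frac{1}{7 \left(-65\right)} = \left(- \frac{1}{7}\right) \left(- \frac{1}{65}\right) = \frac{1}{455} \approx 0.0021978$)
$\left(n{\left(-174,b \right)} + 24076\right) + U{\left(95 \right)} = \left(\frac{1}{455} + 24076\right) + \left(144 + 95^{2} - 7030\right) = \frac{10954581}{455} + \left(144 + 9025 - 7030\right) = \frac{10954581}{455} + 2139 = \frac{11927826}{455}$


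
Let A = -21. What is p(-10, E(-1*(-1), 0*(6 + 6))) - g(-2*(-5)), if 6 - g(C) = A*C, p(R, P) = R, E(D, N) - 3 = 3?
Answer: -226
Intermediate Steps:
E(D, N) = 6 (E(D, N) = 3 + 3 = 6)
g(C) = 6 + 21*C (g(C) = 6 - (-21)*C = 6 + 21*C)
p(-10, E(-1*(-1), 0*(6 + 6))) - g(-2*(-5)) = -10 - (6 + 21*(-2*(-5))) = -10 - (6 + 21*10) = -10 - (6 + 210) = -10 - 1*216 = -10 - 216 = -226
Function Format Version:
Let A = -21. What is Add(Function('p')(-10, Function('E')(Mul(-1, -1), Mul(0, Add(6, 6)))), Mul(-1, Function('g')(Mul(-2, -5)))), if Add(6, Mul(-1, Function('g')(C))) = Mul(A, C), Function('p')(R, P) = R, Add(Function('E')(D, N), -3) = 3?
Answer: -226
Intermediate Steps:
Function('E')(D, N) = 6 (Function('E')(D, N) = Add(3, 3) = 6)
Function('g')(C) = Add(6, Mul(21, C)) (Function('g')(C) = Add(6, Mul(-1, Mul(-21, C))) = Add(6, Mul(21, C)))
Add(Function('p')(-10, Function('E')(Mul(-1, -1), Mul(0, Add(6, 6)))), Mul(-1, Function('g')(Mul(-2, -5)))) = Add(-10, Mul(-1, Add(6, Mul(21, Mul(-2, -5))))) = Add(-10, Mul(-1, Add(6, Mul(21, 10)))) = Add(-10, Mul(-1, Add(6, 210))) = Add(-10, Mul(-1, 216)) = Add(-10, -216) = -226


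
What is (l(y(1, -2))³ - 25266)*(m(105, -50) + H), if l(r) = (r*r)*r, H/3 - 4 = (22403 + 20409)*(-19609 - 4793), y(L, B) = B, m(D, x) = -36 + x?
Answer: 80790709829188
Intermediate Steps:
H = -3134095260 (H = 12 + 3*((22403 + 20409)*(-19609 - 4793)) = 12 + 3*(42812*(-24402)) = 12 + 3*(-1044698424) = 12 - 3134095272 = -3134095260)
l(r) = r³ (l(r) = r²*r = r³)
(l(y(1, -2))³ - 25266)*(m(105, -50) + H) = (((-2)³)³ - 25266)*((-36 - 50) - 3134095260) = ((-8)³ - 25266)*(-86 - 3134095260) = (-512 - 25266)*(-3134095346) = -25778*(-3134095346) = 80790709829188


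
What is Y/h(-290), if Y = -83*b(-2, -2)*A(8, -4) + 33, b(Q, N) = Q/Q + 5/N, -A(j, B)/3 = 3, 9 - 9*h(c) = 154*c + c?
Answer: -19575/89918 ≈ -0.21770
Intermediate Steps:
h(c) = 1 - 155*c/9 (h(c) = 1 - (154*c + c)/9 = 1 - 155*c/9)
A(j, B) = -9 (A(j, B) = -3*3 = -9)
b(Q, N) = 1 + 5/N
Y = -2175/2 (Y = -83*(5 - 2)/(-2)*(-9) + 33 = -83*(-½*3)*(-9) + 33 = -(-249)*(-9)/2 + 33 = -83*27/2 + 33 = -2241/2 + 33 = -2175/2 ≈ -1087.5)
Y/h(-290) = -2175/(2*(1 - 155/9*(-290))) = -2175/(2*(1 + 44950/9)) = -2175/(2*44959/9) = -2175/2*9/44959 = -19575/89918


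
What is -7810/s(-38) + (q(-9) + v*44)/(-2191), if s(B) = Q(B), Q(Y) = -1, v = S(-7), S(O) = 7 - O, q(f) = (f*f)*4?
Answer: 17110770/2191 ≈ 7809.6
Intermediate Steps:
q(f) = 4*f**2 (q(f) = f**2*4 = 4*f**2)
v = 14 (v = 7 - 1*(-7) = 7 + 7 = 14)
s(B) = -1
-7810/s(-38) + (q(-9) + v*44)/(-2191) = -7810/(-1) + (4*(-9)**2 + 14*44)/(-2191) = -7810*(-1) + (4*81 + 616)*(-1/2191) = 7810 + (324 + 616)*(-1/2191) = 7810 + 940*(-1/2191) = 7810 - 940/2191 = 17110770/2191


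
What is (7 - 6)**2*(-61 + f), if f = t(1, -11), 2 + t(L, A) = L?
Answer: -62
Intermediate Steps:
t(L, A) = -2 + L
f = -1 (f = -2 + 1 = -1)
(7 - 6)**2*(-61 + f) = (7 - 6)**2*(-61 - 1) = 1**2*(-62) = 1*(-62) = -62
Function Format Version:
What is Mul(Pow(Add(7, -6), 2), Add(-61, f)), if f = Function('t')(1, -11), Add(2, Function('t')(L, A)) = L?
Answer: -62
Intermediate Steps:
Function('t')(L, A) = Add(-2, L)
f = -1 (f = Add(-2, 1) = -1)
Mul(Pow(Add(7, -6), 2), Add(-61, f)) = Mul(Pow(Add(7, -6), 2), Add(-61, -1)) = Mul(Pow(1, 2), -62) = Mul(1, -62) = -62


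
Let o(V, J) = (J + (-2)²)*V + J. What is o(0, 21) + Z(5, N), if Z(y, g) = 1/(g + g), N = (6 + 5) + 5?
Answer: 673/32 ≈ 21.031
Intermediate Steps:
N = 16 (N = 11 + 5 = 16)
Z(y, g) = 1/(2*g)
o(V, J) = J + V*(4 + J) (o(V, J) = (J + 4)*V + J = (4 + J)*V + J = V*(4 + J) + J = J + V*(4 + J))
o(0, 21) + Z(5, N) = (21 + 4*0 + 21*0) + (½)/16 = (21 + 0 + 0) + (½)*(1/16) = 21 + 1/32 = 673/32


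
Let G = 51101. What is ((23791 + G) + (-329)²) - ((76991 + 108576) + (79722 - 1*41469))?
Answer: -40687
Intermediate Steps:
((23791 + G) + (-329)²) - ((76991 + 108576) + (79722 - 1*41469)) = ((23791 + 51101) + (-329)²) - ((76991 + 108576) + (79722 - 1*41469)) = (74892 + 108241) - (185567 + (79722 - 41469)) = 183133 - (185567 + 38253) = 183133 - 1*223820 = 183133 - 223820 = -40687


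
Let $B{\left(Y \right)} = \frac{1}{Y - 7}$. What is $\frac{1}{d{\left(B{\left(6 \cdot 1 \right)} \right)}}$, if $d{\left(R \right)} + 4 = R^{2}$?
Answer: $- \frac{1}{3} \approx -0.33333$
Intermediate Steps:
$B{\left(Y \right)} = \frac{1}{-7 + Y}$
$d{\left(R \right)} = -4 + R^{2}$
$\frac{1}{d{\left(B{\left(6 \cdot 1 \right)} \right)}} = \frac{1}{-4 + \left(\frac{1}{-7 + 6 \cdot 1}\right)^{2}} = \frac{1}{-4 + \left(\frac{1}{-7 + 6}\right)^{2}} = \frac{1}{-4 + \left(\frac{1}{-1}\right)^{2}} = \frac{1}{-4 + \left(-1\right)^{2}} = \frac{1}{-4 + 1} = \frac{1}{-3} = - \frac{1}{3}$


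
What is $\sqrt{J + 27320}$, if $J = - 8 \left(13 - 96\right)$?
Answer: $4 \sqrt{1749} \approx 167.28$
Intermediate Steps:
$J = 664$ ($J = \left(-8\right) \left(-83\right) = 664$)
$\sqrt{J + 27320} = \sqrt{664 + 27320} = \sqrt{27984} = 4 \sqrt{1749}$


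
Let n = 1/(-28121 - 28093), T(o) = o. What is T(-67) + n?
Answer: -3766339/56214 ≈ -67.000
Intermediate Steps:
n = -1/56214 (n = 1/(-56214) = -1/56214 ≈ -1.7789e-5)
T(-67) + n = -67 - 1/56214 = -3766339/56214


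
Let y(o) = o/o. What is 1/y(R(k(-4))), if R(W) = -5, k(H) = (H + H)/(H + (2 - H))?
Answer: 1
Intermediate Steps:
k(H) = H (k(H) = (2*H)/2 = (2*H)*(½) = H)
y(o) = 1
1/y(R(k(-4))) = 1/1 = 1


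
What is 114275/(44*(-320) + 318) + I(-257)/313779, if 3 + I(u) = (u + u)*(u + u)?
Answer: -4603038737/616889514 ≈ -7.4617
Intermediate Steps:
I(u) = -3 + 4*u**2 (I(u) = -3 + (u + u)*(u + u) = -3 + (2*u)*(2*u) = -3 + 4*u**2)
114275/(44*(-320) + 318) + I(-257)/313779 = 114275/(44*(-320) + 318) + (-3 + 4*(-257)**2)/313779 = 114275/(-14080 + 318) + (-3 + 4*66049)*(1/313779) = 114275/(-13762) + (-3 + 264196)*(1/313779) = 114275*(-1/13762) + 264193*(1/313779) = -16325/1966 + 264193/313779 = -4603038737/616889514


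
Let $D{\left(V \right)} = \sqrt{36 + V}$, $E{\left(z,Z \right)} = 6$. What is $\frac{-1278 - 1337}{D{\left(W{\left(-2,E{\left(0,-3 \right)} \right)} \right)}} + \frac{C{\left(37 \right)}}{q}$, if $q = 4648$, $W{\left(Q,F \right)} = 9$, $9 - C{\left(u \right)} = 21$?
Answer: $- \frac{3}{1162} - \frac{523 \sqrt{5}}{3} \approx -389.82$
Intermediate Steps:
$C{\left(u \right)} = -12$ ($C{\left(u \right)} = 9 - 21 = -12$)
$\frac{-1278 - 1337}{D{\left(W{\left(-2,E{\left(0,-3 \right)} \right)} \right)}} + \frac{C{\left(37 \right)}}{q} = \frac{-1278 - 1337}{\sqrt{36 + 9}} - \frac{12}{4648} = \frac{-1278 - 1337}{\sqrt{45}} - \frac{3}{1162} = - \frac{2615}{3 \sqrt{5}} - \frac{3}{1162} = - 2615 \frac{\sqrt{5}}{15} - \frac{3}{1162} = - \frac{523 \sqrt{5}}{3} - \frac{3}{1162} = - \frac{3}{1162} - \frac{523 \sqrt{5}}{3}$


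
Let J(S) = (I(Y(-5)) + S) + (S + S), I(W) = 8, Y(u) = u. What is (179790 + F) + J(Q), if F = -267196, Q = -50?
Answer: -87548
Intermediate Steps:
J(S) = 8 + 3*S (J(S) = (8 + S) + (S + S) = (8 + S) + 2*S = 8 + 3*S)
(179790 + F) + J(Q) = (179790 - 267196) + (8 + 3*(-50)) = -87406 + (8 - 150) = -87406 - 142 = -87548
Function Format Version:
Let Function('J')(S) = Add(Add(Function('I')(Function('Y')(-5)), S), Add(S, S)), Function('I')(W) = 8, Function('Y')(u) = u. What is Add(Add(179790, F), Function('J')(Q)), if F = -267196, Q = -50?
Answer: -87548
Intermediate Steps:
Function('J')(S) = Add(8, Mul(3, S)) (Function('J')(S) = Add(Add(8, S), Add(S, S)) = Add(Add(8, S), Mul(2, S)) = Add(8, Mul(3, S)))
Add(Add(179790, F), Function('J')(Q)) = Add(Add(179790, -267196), Add(8, Mul(3, -50))) = Add(-87406, Add(8, -150)) = Add(-87406, -142) = -87548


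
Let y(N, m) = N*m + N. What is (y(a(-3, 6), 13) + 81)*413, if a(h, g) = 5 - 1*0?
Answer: 62363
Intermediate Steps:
a(h, g) = 5 (a(h, g) = 5 + 0 = 5)
y(N, m) = N + N*m
(y(a(-3, 6), 13) + 81)*413 = (5*(1 + 13) + 81)*413 = (5*14 + 81)*413 = (70 + 81)*413 = 151*413 = 62363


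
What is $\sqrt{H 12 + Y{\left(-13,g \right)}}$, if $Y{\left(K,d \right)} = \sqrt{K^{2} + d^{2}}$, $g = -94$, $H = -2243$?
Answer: $\sqrt{-26916 + \sqrt{9005}} \approx 163.77 i$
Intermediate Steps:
$\sqrt{H 12 + Y{\left(-13,g \right)}} = \sqrt{\left(-2243\right) 12 + \sqrt{\left(-13\right)^{2} + \left(-94\right)^{2}}} = \sqrt{-26916 + \sqrt{169 + 8836}} = \sqrt{-26916 + \sqrt{9005}}$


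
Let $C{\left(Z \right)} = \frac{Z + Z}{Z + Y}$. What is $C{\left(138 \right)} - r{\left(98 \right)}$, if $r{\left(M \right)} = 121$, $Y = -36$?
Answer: $- \frac{2011}{17} \approx -118.29$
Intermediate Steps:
$C{\left(Z \right)} = \frac{2 Z}{-36 + Z}$ ($C{\left(Z \right)} = \frac{Z + Z}{Z - 36} = \frac{2 Z}{-36 + Z}$)
$C{\left(138 \right)} - r{\left(98 \right)} = 2 \cdot 138 \frac{1}{-36 + 138} - 121 = 2 \cdot 138 \cdot \frac{1}{102} - 121 = \frac{46}{17} - 121 = - \frac{2011}{17}$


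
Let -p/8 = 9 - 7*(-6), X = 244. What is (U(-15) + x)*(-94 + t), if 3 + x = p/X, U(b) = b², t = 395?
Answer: 4045440/61 ≈ 66319.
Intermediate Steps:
p = -408 (p = -8*(9 - 7*(-6)) = -8*(9 + 42) = -8*51 = -408)
x = -285/61 (x = -3 - 408/244 = -3 - 408*1/244 = -3 - 102/61 = -285/61 ≈ -4.6721)
(U(-15) + x)*(-94 + t) = ((-15)² - 285/61)*(-94 + 395) = (225 - 285/61)*301 = (13440/61)*301 = 4045440/61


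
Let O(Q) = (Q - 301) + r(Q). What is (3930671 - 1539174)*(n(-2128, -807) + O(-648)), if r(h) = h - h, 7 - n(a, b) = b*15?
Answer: 26696281011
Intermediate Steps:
n(a, b) = 7 - 15*b (n(a, b) = 7 - b*15 = 7 - 15*b)
r(h) = 0
O(Q) = -301 + Q (O(Q) = (Q - 301) + 0 = (-301 + Q) + 0 = -301 + Q)
(3930671 - 1539174)*(n(-2128, -807) + O(-648)) = (3930671 - 1539174)*((7 - 15*(-807)) + (-301 - 648)) = 2391497*((7 + 12105) - 949) = 2391497*(12112 - 949) = 2391497*11163 = 26696281011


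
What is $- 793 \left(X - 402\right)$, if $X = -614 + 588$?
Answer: $339404$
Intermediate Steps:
$X = -26$
$- 793 \left(X - 402\right) = - 793 \left(-26 - 402\right) = \left(-793\right) \left(-428\right) = 339404$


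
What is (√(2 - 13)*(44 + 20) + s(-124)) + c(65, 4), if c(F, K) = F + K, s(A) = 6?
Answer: 75 + 64*I*√11 ≈ 75.0 + 212.26*I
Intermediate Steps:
(√(2 - 13)*(44 + 20) + s(-124)) + c(65, 4) = (√(2 - 13)*(44 + 20) + 6) + (65 + 4) = (√(-11)*64 + 6) + 69 = ((I*√11)*64 + 6) + 69 = (64*I*√11 + 6) + 69 = (6 + 64*I*√11) + 69 = 75 + 64*I*√11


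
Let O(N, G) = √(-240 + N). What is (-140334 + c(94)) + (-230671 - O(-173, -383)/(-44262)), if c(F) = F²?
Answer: -362169 + I*√413/44262 ≈ -3.6217e+5 + 0.00045914*I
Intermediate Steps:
(-140334 + c(94)) + (-230671 - O(-173, -383)/(-44262)) = (-140334 + 94²) + (-230671 - √(-240 - 173)/(-44262)) = (-140334 + 8836) + (-230671 - √(-413)*(-1)/44262) = -131498 + (-230671 - I*√413*(-1)/44262) = -131498 + (-230671 - (-1)*I*√413/44262) = -131498 + (-230671 + I*√413/44262) = -362169 + I*√413/44262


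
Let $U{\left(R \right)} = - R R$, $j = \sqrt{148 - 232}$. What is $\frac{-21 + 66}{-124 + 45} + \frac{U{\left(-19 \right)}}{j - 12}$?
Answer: $\frac{1456}{79} + \frac{19 i \sqrt{21}}{6} \approx 18.43 + 14.511 i$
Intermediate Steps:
$j = 2 i \sqrt{21}$ ($j = \sqrt{-84} = 2 i \sqrt{21} \approx 9.1651 i$)
$U{\left(R \right)} = - R^{2}$
$\frac{-21 + 66}{-124 + 45} + \frac{U{\left(-19 \right)}}{j - 12} = \frac{-21 + 66}{-124 + 45} + \frac{\left(-1\right) \left(-19\right)^{2}}{2 i \sqrt{21} - 12} = \frac{45}{-79} + \frac{\left(-1\right) 361}{-12 + 2 i \sqrt{21}} = 45 \left(- \frac{1}{79}\right) + \frac{1}{-12 + 2 i \sqrt{21}} \left(-361\right) = - \frac{45}{79} - \frac{361}{-12 + 2 i \sqrt{21}}$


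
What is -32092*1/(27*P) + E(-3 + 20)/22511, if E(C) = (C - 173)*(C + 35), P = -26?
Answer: 358364194/7901361 ≈ 45.355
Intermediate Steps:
E(C) = (-173 + C)*(35 + C)
-32092*1/(27*P) + E(-3 + 20)/22511 = -32092/(-27*(-1)*(-26)) + (-6055 + (-3 + 20)**2 - 138*(-3 + 20))/22511 = -32092/(27*(-26)) + (-6055 + 17**2 - 138*17)*(1/22511) = -32092/(-702) + (-6055 + 289 - 2346)*(1/22511) = -32092*(-1/702) - 8112*1/22511 = 16046/351 - 8112/22511 = 358364194/7901361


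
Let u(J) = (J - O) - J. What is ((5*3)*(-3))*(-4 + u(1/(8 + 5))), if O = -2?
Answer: 90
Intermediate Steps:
u(J) = 2 (u(J) = (J - 1*(-2)) - J = (J + 2) - J = (2 + J) - J = 2)
((5*3)*(-3))*(-4 + u(1/(8 + 5))) = ((5*3)*(-3))*(-4 + 2) = (15*(-3))*(-2) = -45*(-2) = 90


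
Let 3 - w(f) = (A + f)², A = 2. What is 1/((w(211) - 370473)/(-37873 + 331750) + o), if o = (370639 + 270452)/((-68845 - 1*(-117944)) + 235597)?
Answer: 27888535464/23338066621 ≈ 1.1950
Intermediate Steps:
w(f) = 3 - (2 + f)²
o = 641091/284696 (o = 641091/((-68845 + 117944) + 235597) = 641091/(49099 + 235597) = 641091/284696 ≈ 2.2518)
1/((w(211) - 370473)/(-37873 + 331750) + o) = 1/(((3 - (2 + 211)²) - 370473)/(-37873 + 331750) + 641091/284696) = 1/(((3 - 1*213²) - 370473)/293877 + 641091/284696) = 1/(((3 - 1*45369) - 370473)*(1/293877) + 641091/284696) = 1/(((3 - 45369) - 370473)*(1/293877) + 641091/284696) = 1/((-45366 - 370473)*(1/293877) + 641091/284696) = 1/(-415839*1/293877 + 641091/284696) = 1/(-138613/97959 + 641091/284696) = 1/(23338066621/27888535464) = 27888535464/23338066621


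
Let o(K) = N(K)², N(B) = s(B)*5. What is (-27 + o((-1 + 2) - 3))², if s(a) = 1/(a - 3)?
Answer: 676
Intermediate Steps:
s(a) = 1/(-3 + a)
N(B) = 5/(-3 + B)
o(K) = 25/(-3 + K)² (o(K) = (5/(-3 + K))² = 25/(-3 + K)²)
(-27 + o((-1 + 2) - 3))² = (-27 + 25/(-3 + ((-1 + 2) - 3))²)² = (-27 + 25/(-3 + (1 - 3))²)² = (-27 + 25/(-3 - 2)²)² = (-27 + 25/(-5)²)² = (-27 + 25*(1/25))² = (-27 + 1)² = (-26)² = 676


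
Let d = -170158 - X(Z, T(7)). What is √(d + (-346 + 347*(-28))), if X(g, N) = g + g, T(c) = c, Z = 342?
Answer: 2*I*√45226 ≈ 425.33*I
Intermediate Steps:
X(g, N) = 2*g
d = -170842 (d = -170158 - 2*342 = -170158 - 1*684 = -170158 - 684 = -170842)
√(d + (-346 + 347*(-28))) = √(-170842 + (-346 + 347*(-28))) = √(-170842 + (-346 - 9716)) = √(-170842 - 10062) = √(-180904) = 2*I*√45226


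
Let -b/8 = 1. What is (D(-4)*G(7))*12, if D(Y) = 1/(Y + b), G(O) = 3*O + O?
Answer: -28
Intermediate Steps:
G(O) = 4*O
b = -8 (b = -8*1 = -8)
D(Y) = 1/(-8 + Y) (D(Y) = 1/(Y - 8) = 1/(-8 + Y))
(D(-4)*G(7))*12 = ((4*7)/(-8 - 4))*12 = (28/(-12))*12 = -1/12*28*12 = -7/3*12 = -28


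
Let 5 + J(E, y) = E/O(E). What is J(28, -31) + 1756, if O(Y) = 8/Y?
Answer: 1849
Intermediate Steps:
J(E, y) = -5 + E²/8 (J(E, y) = -5 + E/((8/E)) = -5 + E*(E/8) = -5 + E²/8)
J(28, -31) + 1756 = (-5 + (⅛)*28²) + 1756 = (-5 + (⅛)*784) + 1756 = (-5 + 98) + 1756 = 93 + 1756 = 1849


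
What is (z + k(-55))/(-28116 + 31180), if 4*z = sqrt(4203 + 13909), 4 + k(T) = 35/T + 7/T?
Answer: -131/84260 + sqrt(283)/1532 ≈ 0.0094261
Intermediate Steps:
k(T) = -4 + 42/T (k(T) = -4 + (35/T + 7/T) = -4 + 42/T)
z = 2*sqrt(283) (z = sqrt(4203 + 13909)/4 = sqrt(18112)/4 = (8*sqrt(283))/4 = 2*sqrt(283) ≈ 33.645)
(z + k(-55))/(-28116 + 31180) = (2*sqrt(283) + (-4 + 42/(-55)))/(-28116 + 31180) = (2*sqrt(283) + (-4 + 42*(-1/55)))/3064 = (2*sqrt(283) + (-4 - 42/55))*(1/3064) = (2*sqrt(283) - 262/55)*(1/3064) = (-262/55 + 2*sqrt(283))*(1/3064) = -131/84260 + sqrt(283)/1532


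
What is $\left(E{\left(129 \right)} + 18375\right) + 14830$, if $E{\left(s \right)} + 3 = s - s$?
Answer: $33202$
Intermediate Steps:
$E{\left(s \right)} = -3$ ($E{\left(s \right)} = -3 + \left(s - s\right) = -3 + 0 = -3$)
$\left(E{\left(129 \right)} + 18375\right) + 14830 = \left(-3 + 18375\right) + 14830 = 18372 + 14830 = 33202$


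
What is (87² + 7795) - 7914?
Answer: 7450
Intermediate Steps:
(87² + 7795) - 7914 = (7569 + 7795) - 7914 = 15364 - 7914 = 7450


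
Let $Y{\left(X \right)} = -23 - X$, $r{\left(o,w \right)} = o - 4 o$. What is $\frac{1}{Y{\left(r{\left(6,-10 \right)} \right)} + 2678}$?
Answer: $\frac{1}{2673} \approx 0.00037411$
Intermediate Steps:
$r{\left(o,w \right)} = - 3 o$
$\frac{1}{Y{\left(r{\left(6,-10 \right)} \right)} + 2678} = \frac{1}{\left(-23 - \left(-3\right) 6\right) + 2678} = \frac{1}{\left(-23 - -18\right) + 2678} = \frac{1}{\left(-23 + 18\right) + 2678} = \frac{1}{-5 + 2678} = \frac{1}{2673}$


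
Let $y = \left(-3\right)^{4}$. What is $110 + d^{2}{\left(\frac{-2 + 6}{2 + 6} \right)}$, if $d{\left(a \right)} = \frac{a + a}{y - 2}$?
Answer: $\frac{686511}{6241} \approx 110.0$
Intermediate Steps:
$y = 81$
$d{\left(a \right)} = \frac{2 a}{79}$ ($d{\left(a \right)} = \frac{a + a}{81 - 2} = \frac{2 a}{79}$)
$110 + d^{2}{\left(\frac{-2 + 6}{2 + 6} \right)} = 110 + \left(\frac{2 \frac{-2 + 6}{2 + 6}}{79}\right)^{2} = 110 + \left(\frac{2 \cdot \frac{4}{8}}{79}\right)^{2} = 110 + \left(\frac{2 \cdot 4 \cdot \frac{1}{8}}{79}\right)^{2} = 110 + \left(\frac{2}{79} \cdot \frac{1}{2}\right)^{2} = 110 + \left(\frac{1}{79}\right)^{2} = 110 + \frac{1}{6241} = \frac{686511}{6241}$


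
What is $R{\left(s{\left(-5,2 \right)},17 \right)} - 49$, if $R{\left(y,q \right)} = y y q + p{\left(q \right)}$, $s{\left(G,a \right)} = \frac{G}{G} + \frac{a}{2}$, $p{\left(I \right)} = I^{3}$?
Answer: $4932$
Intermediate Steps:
$s{\left(G,a \right)} = 1 + \frac{a}{2}$ ($s{\left(G,a \right)} = 1 + a \frac{1}{2} = 1 + \frac{a}{2}$)
$R{\left(y,q \right)} = q^{3} + q y^{2}$ ($R{\left(y,q \right)} = y y q + q^{3} = y^{2} q + q^{3} = q y^{2} + q^{3} = q^{3} + q y^{2}$)
$R{\left(s{\left(-5,2 \right)},17 \right)} - 49 = 17 \left(17^{2} + \left(1 + \frac{1}{2} \cdot 2\right)^{2}\right) - 49 = 17 \left(289 + \left(1 + 1\right)^{2}\right) - 49 = 17 \left(289 + 2^{2}\right) - 49 = 17 \left(289 + 4\right) - 49 = 17 \cdot 293 - 49 = 4981 - 49 = 4932$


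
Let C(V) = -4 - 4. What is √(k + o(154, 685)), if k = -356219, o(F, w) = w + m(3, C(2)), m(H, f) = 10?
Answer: 2*I*√88881 ≈ 596.26*I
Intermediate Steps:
C(V) = -8
o(F, w) = 10 + w (o(F, w) = w + 10 = 10 + w)
√(k + o(154, 685)) = √(-356219 + (10 + 685)) = √(-356219 + 695) = √(-355524) = 2*I*√88881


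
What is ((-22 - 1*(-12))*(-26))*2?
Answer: 520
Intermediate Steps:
((-22 - 1*(-12))*(-26))*2 = ((-22 + 12)*(-26))*2 = -10*(-26)*2 = 260*2 = 520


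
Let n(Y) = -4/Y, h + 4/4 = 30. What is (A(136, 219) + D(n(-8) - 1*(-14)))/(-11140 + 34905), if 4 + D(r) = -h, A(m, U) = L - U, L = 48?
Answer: -204/23765 ≈ -0.0085841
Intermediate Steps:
h = 29 (h = -1 + 30 = 29)
A(m, U) = 48 - U
D(r) = -33 (D(r) = -4 - 1*29 = -4 - 29 = -33)
(A(136, 219) + D(n(-8) - 1*(-14)))/(-11140 + 34905) = ((48 - 1*219) - 33)/(-11140 + 34905) = ((48 - 219) - 33)/23765 = (-171 - 33)*(1/23765) = -204*1/23765 = -204/23765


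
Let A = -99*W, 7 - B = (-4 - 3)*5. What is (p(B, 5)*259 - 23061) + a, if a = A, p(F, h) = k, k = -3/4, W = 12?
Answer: -97773/4 ≈ -24443.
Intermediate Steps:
B = 42 (B = 7 - (-4 - 3)*5 = 7 - (-7)*5 = 7 - 1*(-35) = 7 + 35 = 42)
k = -3/4 (k = -3*1/4 = -3/4 ≈ -0.75000)
p(F, h) = -3/4
A = -1188 (A = -99*12 = -1188)
a = -1188
(p(B, 5)*259 - 23061) + a = (-3/4*259 - 23061) - 1188 = (-777/4 - 23061) - 1188 = -93021/4 - 1188 = -97773/4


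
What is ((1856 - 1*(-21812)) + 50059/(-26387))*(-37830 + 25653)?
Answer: -7604261993889/26387 ≈ -2.8818e+8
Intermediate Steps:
((1856 - 1*(-21812)) + 50059/(-26387))*(-37830 + 25653) = ((1856 + 21812) + 50059*(-1/26387))*(-12177) = (23668 - 50059/26387)*(-12177) = (624477457/26387)*(-12177) = -7604261993889/26387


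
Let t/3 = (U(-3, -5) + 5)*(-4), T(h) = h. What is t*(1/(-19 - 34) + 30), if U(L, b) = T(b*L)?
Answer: -381360/53 ≈ -7195.5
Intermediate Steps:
U(L, b) = L*b (U(L, b) = b*L = L*b)
t = -240 (t = 3*((-3*(-5) + 5)*(-4)) = 3*((15 + 5)*(-4)) = 3*(20*(-4)) = 3*(-80) = -240)
t*(1/(-19 - 34) + 30) = -240*(1/(-19 - 34) + 30) = -240*(1/(-53) + 30) = -240*(-1/53 + 30) = -240*1589/53 = -381360/53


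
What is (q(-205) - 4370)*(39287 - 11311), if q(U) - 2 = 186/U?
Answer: -25056032976/205 ≈ -1.2222e+8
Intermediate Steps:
q(U) = 2 + 186/U
(q(-205) - 4370)*(39287 - 11311) = ((2 + 186/(-205)) - 4370)*(39287 - 11311) = ((2 + 186*(-1/205)) - 4370)*27976 = ((2 - 186/205) - 4370)*27976 = (224/205 - 4370)*27976 = -895626/205*27976 = -25056032976/205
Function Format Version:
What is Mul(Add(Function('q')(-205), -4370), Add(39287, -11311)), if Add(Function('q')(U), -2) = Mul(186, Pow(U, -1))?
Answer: Rational(-25056032976, 205) ≈ -1.2222e+8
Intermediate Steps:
Function('q')(U) = Add(2, Mul(186, Pow(U, -1)))
Mul(Add(Function('q')(-205), -4370), Add(39287, -11311)) = Mul(Add(Add(2, Mul(186, Pow(-205, -1))), -4370), Add(39287, -11311)) = Mul(Add(Add(2, Mul(186, Rational(-1, 205))), -4370), 27976) = Mul(Add(Add(2, Rational(-186, 205)), -4370), 27976) = Mul(Add(Rational(224, 205), -4370), 27976) = Mul(Rational(-895626, 205), 27976) = Rational(-25056032976, 205)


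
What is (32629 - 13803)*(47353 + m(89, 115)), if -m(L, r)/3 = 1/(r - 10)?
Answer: 31201346404/35 ≈ 8.9147e+8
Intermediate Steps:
m(L, r) = -3/(-10 + r) (m(L, r) = -3/(r - 10) = -3/(-10 + r))
(32629 - 13803)*(47353 + m(89, 115)) = (32629 - 13803)*(47353 - 3/(-10 + 115)) = 18826*(47353 - 3/105) = 18826*(47353 - 3*1/105) = 18826*(47353 - 1/35) = 18826*(1657354/35) = 31201346404/35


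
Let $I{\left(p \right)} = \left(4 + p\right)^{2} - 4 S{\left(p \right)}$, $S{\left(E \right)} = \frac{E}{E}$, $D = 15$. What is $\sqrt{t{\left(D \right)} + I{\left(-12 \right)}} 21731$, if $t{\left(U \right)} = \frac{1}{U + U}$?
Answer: $\frac{21731 \sqrt{54030}}{30} \approx 1.6837 \cdot 10^{5}$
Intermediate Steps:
$t{\left(U \right)} = \frac{1}{2 U}$
$S{\left(E \right)} = 1$
$I{\left(p \right)} = -4 + \left(4 + p\right)^{2}$ ($I{\left(p \right)} = \left(4 + p\right)^{2} - 4 = -4 + \left(4 + p\right)^{2}$)
$\sqrt{t{\left(D \right)} + I{\left(-12 \right)}} 21731 = \sqrt{\frac{1}{2 \cdot 15} - \left(4 - \left(4 - 12\right)^{2}\right)} 21731 = \sqrt{\frac{1}{2} \cdot \frac{1}{15} - \left(4 - \left(-8\right)^{2}\right)} 21731 = \sqrt{\frac{1}{30} + \left(-4 + 64\right)} 21731 = \sqrt{\frac{1}{30} + 60} \cdot 21731 = \sqrt{\frac{1801}{30}} \cdot 21731 = \frac{\sqrt{54030}}{30} \cdot 21731 = \frac{21731 \sqrt{54030}}{30}$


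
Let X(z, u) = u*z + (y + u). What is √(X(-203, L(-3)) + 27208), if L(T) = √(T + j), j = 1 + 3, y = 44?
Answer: 5*√1082 ≈ 164.47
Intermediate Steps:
j = 4
L(T) = √(4 + T) (L(T) = √(T + 4) = √(4 + T))
X(z, u) = 44 + u + u*z (X(z, u) = u*z + (44 + u) = 44 + u + u*z)
√(X(-203, L(-3)) + 27208) = √((44 + √(4 - 3) + √(4 - 3)*(-203)) + 27208) = √((44 + √1 + √1*(-203)) + 27208) = √((44 + 1 + 1*(-203)) + 27208) = √((44 + 1 - 203) + 27208) = √(-158 + 27208) = √27050 = 5*√1082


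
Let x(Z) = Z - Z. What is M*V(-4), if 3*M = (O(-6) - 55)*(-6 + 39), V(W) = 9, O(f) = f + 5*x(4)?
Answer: -6039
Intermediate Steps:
x(Z) = 0
O(f) = f (O(f) = f + 5*0 = f + 0 = f)
M = -671 (M = ((-6 - 55)*(-6 + 39))/3 = (-61*33)/3 = (⅓)*(-2013) = -671)
M*V(-4) = -671*9 = -6039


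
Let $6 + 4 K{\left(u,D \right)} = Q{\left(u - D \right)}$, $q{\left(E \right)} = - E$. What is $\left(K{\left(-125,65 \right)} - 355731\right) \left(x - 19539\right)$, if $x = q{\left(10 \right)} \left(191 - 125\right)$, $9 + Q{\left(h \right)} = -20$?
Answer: $\frac{28742348841}{4} \approx 7.1856 \cdot 10^{9}$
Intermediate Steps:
$Q{\left(h \right)} = -29$ ($Q{\left(h \right)} = -9 - 20 = -29$)
$K{\left(u,D \right)} = - \frac{35}{4}$ ($K{\left(u,D \right)} = - \frac{3}{2} + \frac{1}{4} \left(-29\right) = - \frac{3}{2} - \frac{29}{4} = - \frac{35}{4}$)
$x = -660$ ($x = \left(-1\right) 10 \left(191 - 125\right) = \left(-10\right) 66 = -660$)
$\left(K{\left(-125,65 \right)} - 355731\right) \left(x - 19539\right) = \left(- \frac{35}{4} - 355731\right) \left(-660 - 19539\right) = \left(- \frac{1422959}{4}\right) \left(-20199\right) = \frac{28742348841}{4}$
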